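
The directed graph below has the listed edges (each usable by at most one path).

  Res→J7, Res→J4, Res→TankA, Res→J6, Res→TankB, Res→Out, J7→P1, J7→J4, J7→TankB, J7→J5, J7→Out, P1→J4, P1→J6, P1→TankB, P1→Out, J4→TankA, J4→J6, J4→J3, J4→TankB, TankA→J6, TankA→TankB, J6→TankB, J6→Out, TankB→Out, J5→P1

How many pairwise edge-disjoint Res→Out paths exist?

4

Assign every edge capacity 1; by Menger, the answer equals the max flow.
Path Res→Out (+1); total 1.
Path Res→J7→Out (+1); total 2.
Path Res→J6→Out (+1); total 3.
Path Res→TankB→Out (+1); total 4.
No residual Res→Out path; max flow = 4.
Certifying cut of size 4: {J6→Out, Res→J7, Res→Out, TankB→Out}.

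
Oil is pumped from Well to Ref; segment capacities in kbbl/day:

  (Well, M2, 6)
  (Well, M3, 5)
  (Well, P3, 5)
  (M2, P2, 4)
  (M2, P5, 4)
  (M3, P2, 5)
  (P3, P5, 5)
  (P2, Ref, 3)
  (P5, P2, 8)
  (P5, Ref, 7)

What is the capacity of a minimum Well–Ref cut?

Augment Well→M2→P2→Ref: bottleneck 3, flow now 3.
Augment Well→M2→P5→Ref: bottleneck 3, flow now 6.
Augment Well→P3→P5→Ref: bottleneck 4, flow now 10.
No augmenting path remains; maximum flow = 10.
By max-flow min-cut, the minimum cut capacity equals the max flow.
In the residual graph, reachable from Well: {Well, M2, M3, P3, P2, P5}.
Min-cut edges: P2→Ref (3), P5→Ref (7); capacity 3 + 7 = 10.

10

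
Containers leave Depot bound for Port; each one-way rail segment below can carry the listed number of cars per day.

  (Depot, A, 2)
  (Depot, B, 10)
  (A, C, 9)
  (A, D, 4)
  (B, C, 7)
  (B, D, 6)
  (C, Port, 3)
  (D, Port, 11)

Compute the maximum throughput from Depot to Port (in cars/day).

11

Augment Depot→A→C→Port: bottleneck 2, flow now 2.
Augment Depot→B→C→Port: bottleneck 1, flow now 3.
Augment Depot→B→D→Port: bottleneck 6, flow now 9.
Augment Depot→B→C→A→D→Port: bottleneck 2, flow now 11. (uses reverse residual edge)
No augmenting path remains; maximum flow = 11.
In the residual graph, reachable from Depot: {Depot, B, C}.
Min-cut edges: Depot→A (2), B→D (6), C→Port (3); capacity 2 + 6 + 3 = 11.
This cut is saturated, so no flow can exceed 11.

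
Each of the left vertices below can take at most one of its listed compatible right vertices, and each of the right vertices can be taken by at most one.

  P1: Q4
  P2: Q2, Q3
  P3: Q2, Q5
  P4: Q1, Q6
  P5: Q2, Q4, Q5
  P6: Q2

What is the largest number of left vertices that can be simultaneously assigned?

5

Unit-capacity flow: source→left, listed edges, right→sink; max matching = max flow.
Augmenting path P1→Q4 (+1); matched 1.
Augmenting path P2→Q2 (+1); matched 2.
Augmenting path P3→Q5 (+1); matched 3.
Augmenting path P4→Q1 (+1); matched 4.
Augmenting path P5→Q2→P2→Q3 (+1); matched 5.
No augmenting path remains; maximum matching = 5.
König certificate: {P2, P4, Q2, Q4, Q5} is a vertex cover of size 5 (every listed pair touches it), so no matching can be larger.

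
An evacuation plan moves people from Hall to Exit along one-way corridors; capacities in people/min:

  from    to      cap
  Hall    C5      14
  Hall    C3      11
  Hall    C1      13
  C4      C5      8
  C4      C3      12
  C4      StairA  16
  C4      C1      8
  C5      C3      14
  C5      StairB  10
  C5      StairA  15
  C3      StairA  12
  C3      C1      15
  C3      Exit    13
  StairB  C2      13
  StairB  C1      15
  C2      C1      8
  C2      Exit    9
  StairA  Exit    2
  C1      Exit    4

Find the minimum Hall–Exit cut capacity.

Augment Hall→C3→Exit: bottleneck 11, flow now 11.
Augment Hall→C1→Exit: bottleneck 4, flow now 15.
Augment Hall→C5→C3→Exit: bottleneck 2, flow now 17.
Augment Hall→C5→StairA→Exit: bottleneck 2, flow now 19.
Augment Hall→C5→StairB→C2→Exit: bottleneck 9, flow now 28.
No augmenting path remains; maximum flow = 28.
By max-flow min-cut, the minimum cut capacity equals the max flow.
In the residual graph, reachable from Hall: {Hall, C5, C3, StairB, C2, StairA, C1}.
Min-cut edges: C3→Exit (13), C2→Exit (9), StairA→Exit (2), C1→Exit (4); capacity 13 + 9 + 2 + 4 = 28.

28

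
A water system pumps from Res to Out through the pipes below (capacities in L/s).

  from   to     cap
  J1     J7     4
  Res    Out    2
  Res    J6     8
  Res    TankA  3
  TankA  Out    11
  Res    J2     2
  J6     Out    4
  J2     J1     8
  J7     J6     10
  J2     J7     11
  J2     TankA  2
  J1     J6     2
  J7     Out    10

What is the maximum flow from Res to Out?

Augment Res→Out: bottleneck 2, flow now 2.
Augment Res→TankA→Out: bottleneck 3, flow now 5.
Augment Res→J6→Out: bottleneck 4, flow now 9.
Augment Res→J2→J7→Out: bottleneck 2, flow now 11.
No augmenting path remains; maximum flow = 11.
In the residual graph, reachable from Res: {Res, J6}.
Min-cut edges: Res→J2 (2), Res→TankA (3), Res→Out (2), J6→Out (4); capacity 2 + 3 + 2 + 4 = 11.
This cut is saturated, so no flow can exceed 11.

11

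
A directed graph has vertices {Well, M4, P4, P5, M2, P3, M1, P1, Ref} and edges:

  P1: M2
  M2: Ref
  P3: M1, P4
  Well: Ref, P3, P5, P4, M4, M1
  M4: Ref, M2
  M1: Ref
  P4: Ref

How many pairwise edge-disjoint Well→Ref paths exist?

Assign every edge capacity 1; by Menger, the answer equals the max flow.
Path Well→Ref (+1); total 1.
Path Well→M4→Ref (+1); total 2.
Path Well→P4→Ref (+1); total 3.
Path Well→M1→Ref (+1); total 4.
No residual Well→Ref path; max flow = 4.
Certifying cut of size 4: {M1→Ref, P4→Ref, Well→M4, Well→Ref}.

4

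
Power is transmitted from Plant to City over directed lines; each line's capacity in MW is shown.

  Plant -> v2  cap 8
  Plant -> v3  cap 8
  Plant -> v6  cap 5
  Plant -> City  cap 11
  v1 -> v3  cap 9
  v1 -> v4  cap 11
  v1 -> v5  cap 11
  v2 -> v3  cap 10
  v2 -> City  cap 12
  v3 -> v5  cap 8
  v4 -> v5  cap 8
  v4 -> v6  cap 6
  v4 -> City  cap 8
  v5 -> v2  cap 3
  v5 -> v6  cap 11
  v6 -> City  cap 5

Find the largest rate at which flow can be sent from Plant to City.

27

Augment Plant→City: bottleneck 11, flow now 11.
Augment Plant→v2→City: bottleneck 8, flow now 19.
Augment Plant→v6→City: bottleneck 5, flow now 24.
Augment Plant→v3→v5→v2→City: bottleneck 3, flow now 27.
No augmenting path remains; maximum flow = 27.
In the residual graph, reachable from Plant: {Plant, v3, v5, v6}.
Min-cut edges: Plant→v2 (8), Plant→City (11), v5→v2 (3), v6→City (5); capacity 8 + 11 + 3 + 5 = 27.
This cut is saturated, so no flow can exceed 27.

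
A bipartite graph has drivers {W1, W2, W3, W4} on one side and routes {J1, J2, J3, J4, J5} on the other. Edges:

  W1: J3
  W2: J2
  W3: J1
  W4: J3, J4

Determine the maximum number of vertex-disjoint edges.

Unit-capacity flow: source→left, listed edges, right→sink; max matching = max flow.
Augmenting path W1→J3 (+1); matched 1.
Augmenting path W2→J2 (+1); matched 2.
Augmenting path W3→J1 (+1); matched 3.
Augmenting path W4→J4 (+1); matched 4.
No augmenting path remains; maximum matching = 4.
König certificate: {W1, W2, W3, W4} is a vertex cover of size 4 (every listed pair touches it), so no matching can be larger.

4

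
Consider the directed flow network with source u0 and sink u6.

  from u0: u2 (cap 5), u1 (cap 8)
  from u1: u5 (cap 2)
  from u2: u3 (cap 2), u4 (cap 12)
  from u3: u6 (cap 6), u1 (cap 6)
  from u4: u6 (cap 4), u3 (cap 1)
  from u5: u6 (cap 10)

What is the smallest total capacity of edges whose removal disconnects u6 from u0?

7

Augment u0→u1→u5→u6: bottleneck 2, flow now 2.
Augment u0→u2→u3→u6: bottleneck 2, flow now 4.
Augment u0→u2→u4→u6: bottleneck 3, flow now 7.
No augmenting path remains; maximum flow = 7.
By max-flow min-cut, the minimum cut capacity equals the max flow.
In the residual graph, reachable from u0: {u0, u1}.
Min-cut edges: u0→u2 (5), u1→u5 (2); capacity 5 + 2 = 7.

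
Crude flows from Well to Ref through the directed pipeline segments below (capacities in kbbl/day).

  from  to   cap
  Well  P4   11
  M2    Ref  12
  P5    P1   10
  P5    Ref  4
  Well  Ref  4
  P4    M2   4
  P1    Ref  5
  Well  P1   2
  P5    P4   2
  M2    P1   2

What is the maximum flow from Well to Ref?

10

Augment Well→Ref: bottleneck 4, flow now 4.
Augment Well→P1→Ref: bottleneck 2, flow now 6.
Augment Well→P4→M2→Ref: bottleneck 4, flow now 10.
No augmenting path remains; maximum flow = 10.
In the residual graph, reachable from Well: {Well, P4}.
Min-cut edges: Well→P1 (2), Well→Ref (4), P4→M2 (4); capacity 2 + 4 + 4 = 10.
This cut is saturated, so no flow can exceed 10.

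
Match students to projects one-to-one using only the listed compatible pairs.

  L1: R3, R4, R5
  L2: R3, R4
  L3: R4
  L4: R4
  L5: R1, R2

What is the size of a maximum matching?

Unit-capacity flow: source→left, listed edges, right→sink; max matching = max flow.
Augmenting path L1→R3 (+1); matched 1.
Augmenting path L2→R4 (+1); matched 2.
Augmenting path L5→R1 (+1); matched 3.
Augmenting path L3→R4→L2→R3→L1→R5 (+1); matched 4.
No augmenting path remains; maximum matching = 4.
König certificate: {L1, L2, L5, R4} is a vertex cover of size 4 (every listed pair touches it), so no matching can be larger.

4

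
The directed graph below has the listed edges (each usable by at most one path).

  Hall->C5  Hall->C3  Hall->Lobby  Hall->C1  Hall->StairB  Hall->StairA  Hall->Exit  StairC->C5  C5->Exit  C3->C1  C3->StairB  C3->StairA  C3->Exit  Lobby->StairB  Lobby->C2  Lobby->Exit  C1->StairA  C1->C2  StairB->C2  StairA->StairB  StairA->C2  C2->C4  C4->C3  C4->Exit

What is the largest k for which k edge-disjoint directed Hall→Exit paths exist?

5

Assign every edge capacity 1; by Menger, the answer equals the max flow.
Path Hall→Exit (+1); total 1.
Path Hall→C5→Exit (+1); total 2.
Path Hall→C3→Exit (+1); total 3.
Path Hall→Lobby→Exit (+1); total 4.
Path Hall→C1→C2→C4→Exit (+1); total 5.
No residual Hall→Exit path; max flow = 5.
Certifying cut of size 5: {C2→C4, Hall→C3, Hall→C5, Hall→Exit, Hall→Lobby}.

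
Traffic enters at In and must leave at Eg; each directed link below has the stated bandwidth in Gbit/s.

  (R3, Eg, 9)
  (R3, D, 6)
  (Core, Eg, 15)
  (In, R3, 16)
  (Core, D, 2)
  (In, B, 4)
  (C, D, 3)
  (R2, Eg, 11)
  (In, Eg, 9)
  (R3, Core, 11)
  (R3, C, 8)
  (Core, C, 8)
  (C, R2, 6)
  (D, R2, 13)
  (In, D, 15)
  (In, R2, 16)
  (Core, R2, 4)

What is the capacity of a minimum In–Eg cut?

36

Augment In→Eg: bottleneck 9, flow now 9.
Augment In→R3→Eg: bottleneck 9, flow now 18.
Augment In→R2→Eg: bottleneck 11, flow now 29.
Augment In→R3→Core→Eg: bottleneck 7, flow now 36.
No augmenting path remains; maximum flow = 36.
By max-flow min-cut, the minimum cut capacity equals the max flow.
In the residual graph, reachable from In: {In, B, D, R2}.
Min-cut edges: In→R3 (16), In→Eg (9), R2→Eg (11); capacity 16 + 9 + 11 = 36.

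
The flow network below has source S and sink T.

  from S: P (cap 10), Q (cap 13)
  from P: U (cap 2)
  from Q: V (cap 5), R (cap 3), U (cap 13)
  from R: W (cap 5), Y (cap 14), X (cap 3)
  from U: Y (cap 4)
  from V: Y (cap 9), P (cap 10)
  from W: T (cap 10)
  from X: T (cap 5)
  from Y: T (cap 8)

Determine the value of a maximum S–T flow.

Augment S→P→U→Y→T: bottleneck 2, flow now 2.
Augment S→Q→R→W→T: bottleneck 3, flow now 5.
Augment S→Q→U→Y→T: bottleneck 2, flow now 7.
Augment S→Q→V→Y→T: bottleneck 4, flow now 11.
No augmenting path remains; maximum flow = 11.
In the residual graph, reachable from S: {S, P, Q, U, V, Y}.
Min-cut edges: Q→R (3), Y→T (8); capacity 3 + 8 = 11.
This cut is saturated, so no flow can exceed 11.

11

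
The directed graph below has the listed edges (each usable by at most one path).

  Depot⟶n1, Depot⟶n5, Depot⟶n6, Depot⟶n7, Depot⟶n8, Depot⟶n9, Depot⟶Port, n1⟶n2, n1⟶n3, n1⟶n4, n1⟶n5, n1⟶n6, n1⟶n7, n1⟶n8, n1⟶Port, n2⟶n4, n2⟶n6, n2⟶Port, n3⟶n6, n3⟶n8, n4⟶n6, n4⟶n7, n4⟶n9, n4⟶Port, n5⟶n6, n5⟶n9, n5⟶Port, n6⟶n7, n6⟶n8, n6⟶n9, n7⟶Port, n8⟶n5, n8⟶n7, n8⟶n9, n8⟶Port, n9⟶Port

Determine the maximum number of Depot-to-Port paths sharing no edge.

Assign every edge capacity 1; by Menger, the answer equals the max flow.
Path Depot→Port (+1); total 1.
Path Depot→n1→Port (+1); total 2.
Path Depot→n5→Port (+1); total 3.
Path Depot→n7→Port (+1); total 4.
Path Depot→n8→Port (+1); total 5.
Path Depot→n9→Port (+1); total 6.
No residual Depot→Port path; max flow = 6.
Certifying cut of size 6: {Depot→Port, Depot→n1, n5→Port, n7→Port, n8→Port, n9→Port}.

6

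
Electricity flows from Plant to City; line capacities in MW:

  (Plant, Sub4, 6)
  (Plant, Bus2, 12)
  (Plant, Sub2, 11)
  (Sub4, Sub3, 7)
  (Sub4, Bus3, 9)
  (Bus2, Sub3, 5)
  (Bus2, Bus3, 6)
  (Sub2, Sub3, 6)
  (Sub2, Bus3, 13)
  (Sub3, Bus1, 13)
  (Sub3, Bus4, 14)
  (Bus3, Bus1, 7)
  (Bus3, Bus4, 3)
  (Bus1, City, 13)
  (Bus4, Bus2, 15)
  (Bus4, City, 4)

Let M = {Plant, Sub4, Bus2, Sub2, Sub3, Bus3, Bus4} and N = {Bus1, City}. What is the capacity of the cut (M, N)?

Edges leaving {Plant, Sub4, Bus2, Sub2, Sub3, Bus3, Bus4}: Sub3→Bus1 (13), Bus3→Bus1 (7), Bus4→City (4).
Cut capacity = 13 + 7 + 4 = 24.

24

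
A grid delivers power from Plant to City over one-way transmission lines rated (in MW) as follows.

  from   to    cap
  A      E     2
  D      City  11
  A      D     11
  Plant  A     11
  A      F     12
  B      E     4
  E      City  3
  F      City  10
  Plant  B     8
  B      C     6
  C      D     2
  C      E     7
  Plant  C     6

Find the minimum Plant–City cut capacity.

Augment Plant→A→D→City: bottleneck 11, flow now 11.
Augment Plant→B→E→City: bottleneck 3, flow now 14.
Augment Plant→C→D→A→F→City: bottleneck 2, flow now 16. (uses reverse residual edge)
No augmenting path remains; maximum flow = 16.
By max-flow min-cut, the minimum cut capacity equals the max flow.
In the residual graph, reachable from Plant: {Plant, B, C, E}.
Min-cut edges: Plant→A (11), C→D (2), E→City (3); capacity 11 + 2 + 3 = 16.

16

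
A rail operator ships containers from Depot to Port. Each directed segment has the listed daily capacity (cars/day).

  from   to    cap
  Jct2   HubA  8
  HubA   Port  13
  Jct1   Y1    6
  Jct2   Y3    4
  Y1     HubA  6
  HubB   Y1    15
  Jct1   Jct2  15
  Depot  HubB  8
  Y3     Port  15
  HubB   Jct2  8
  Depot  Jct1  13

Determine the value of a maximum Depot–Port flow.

17

Augment Depot→Jct1→Y1→HubA→Port: bottleneck 6, flow now 6.
Augment Depot→Jct1→Jct2→Y3→Port: bottleneck 4, flow now 10.
Augment Depot→Jct1→Jct2→HubA→Port: bottleneck 3, flow now 13.
Augment Depot→HubB→Jct2→HubA→Port: bottleneck 4, flow now 17.
No augmenting path remains; maximum flow = 17.
In the residual graph, reachable from Depot: {Depot, Jct1, HubB, Y1, Jct2, HubA}.
Min-cut edges: Jct2→Y3 (4), HubA→Port (13); capacity 4 + 13 = 17.
This cut is saturated, so no flow can exceed 17.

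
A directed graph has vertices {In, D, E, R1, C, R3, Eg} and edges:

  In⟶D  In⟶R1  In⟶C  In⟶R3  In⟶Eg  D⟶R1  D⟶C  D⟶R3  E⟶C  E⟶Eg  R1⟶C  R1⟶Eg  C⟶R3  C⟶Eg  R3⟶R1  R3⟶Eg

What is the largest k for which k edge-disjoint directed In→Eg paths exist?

4

Assign every edge capacity 1; by Menger, the answer equals the max flow.
Path In→Eg (+1); total 1.
Path In→R1→Eg (+1); total 2.
Path In→C→Eg (+1); total 3.
Path In→R3→Eg (+1); total 4.
No residual In→Eg path; max flow = 4.
Certifying cut of size 4: {C→Eg, In→Eg, R1→Eg, R3→Eg}.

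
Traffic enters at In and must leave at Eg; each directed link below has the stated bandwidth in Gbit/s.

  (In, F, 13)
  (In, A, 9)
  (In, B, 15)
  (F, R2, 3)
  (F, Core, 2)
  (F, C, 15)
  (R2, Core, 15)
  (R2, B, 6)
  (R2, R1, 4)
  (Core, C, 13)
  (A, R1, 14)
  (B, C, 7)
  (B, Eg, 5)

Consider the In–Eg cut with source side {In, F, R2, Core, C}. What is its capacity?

Edges leaving {In, F, R2, Core, C}: In→A (9), In→B (15), R2→B (6), R2→R1 (4).
Cut capacity = 9 + 15 + 6 + 4 = 34.

34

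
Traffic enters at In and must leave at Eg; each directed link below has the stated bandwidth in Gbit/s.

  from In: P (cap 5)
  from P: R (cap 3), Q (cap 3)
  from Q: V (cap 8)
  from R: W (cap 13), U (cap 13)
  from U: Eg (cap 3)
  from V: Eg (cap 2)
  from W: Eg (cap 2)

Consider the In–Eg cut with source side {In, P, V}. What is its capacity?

8

Edges leaving {In, P, V}: P→Q (3), P→R (3), V→Eg (2).
Cut capacity = 3 + 3 + 2 = 8.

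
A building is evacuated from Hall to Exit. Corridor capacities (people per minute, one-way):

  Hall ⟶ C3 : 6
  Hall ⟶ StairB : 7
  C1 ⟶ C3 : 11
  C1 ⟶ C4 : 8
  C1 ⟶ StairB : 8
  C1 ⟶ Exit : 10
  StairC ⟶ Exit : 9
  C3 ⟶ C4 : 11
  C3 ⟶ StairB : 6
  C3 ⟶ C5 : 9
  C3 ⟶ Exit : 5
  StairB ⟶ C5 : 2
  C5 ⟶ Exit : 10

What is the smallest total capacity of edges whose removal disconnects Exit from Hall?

Augment Hall→C3→Exit: bottleneck 5, flow now 5.
Augment Hall→C3→C5→Exit: bottleneck 1, flow now 6.
Augment Hall→StairB→C5→Exit: bottleneck 2, flow now 8.
No augmenting path remains; maximum flow = 8.
By max-flow min-cut, the minimum cut capacity equals the max flow.
In the residual graph, reachable from Hall: {Hall, StairB}.
Min-cut edges: Hall→C3 (6), StairB→C5 (2); capacity 6 + 2 = 8.

8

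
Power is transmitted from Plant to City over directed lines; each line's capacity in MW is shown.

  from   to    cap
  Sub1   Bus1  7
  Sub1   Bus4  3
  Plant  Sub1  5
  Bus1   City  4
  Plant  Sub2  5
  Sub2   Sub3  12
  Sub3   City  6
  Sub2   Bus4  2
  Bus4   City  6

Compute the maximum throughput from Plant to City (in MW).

10

Augment Plant→Sub2→Sub3→City: bottleneck 5, flow now 5.
Augment Plant→Sub1→Bus4→City: bottleneck 3, flow now 8.
Augment Plant→Sub1→Bus1→City: bottleneck 2, flow now 10.
No augmenting path remains; maximum flow = 10.
In the residual graph, reachable from Plant: {Plant}.
Min-cut edges: Plant→Sub2 (5), Plant→Sub1 (5); capacity 5 + 5 = 10.
This cut is saturated, so no flow can exceed 10.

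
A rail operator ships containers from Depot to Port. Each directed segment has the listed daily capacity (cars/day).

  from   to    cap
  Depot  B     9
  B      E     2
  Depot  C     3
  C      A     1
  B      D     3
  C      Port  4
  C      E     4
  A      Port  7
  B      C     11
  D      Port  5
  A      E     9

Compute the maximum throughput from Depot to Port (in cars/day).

Augment Depot→C→Port: bottleneck 3, flow now 3.
Augment Depot→B→C→Port: bottleneck 1, flow now 4.
Augment Depot→B→D→Port: bottleneck 3, flow now 7.
Augment Depot→B→C→A→Port: bottleneck 1, flow now 8.
No augmenting path remains; maximum flow = 8.
In the residual graph, reachable from Depot: {Depot, B, C, E}.
Min-cut edges: B→D (3), C→A (1), C→Port (4); capacity 3 + 1 + 4 = 8.
This cut is saturated, so no flow can exceed 8.

8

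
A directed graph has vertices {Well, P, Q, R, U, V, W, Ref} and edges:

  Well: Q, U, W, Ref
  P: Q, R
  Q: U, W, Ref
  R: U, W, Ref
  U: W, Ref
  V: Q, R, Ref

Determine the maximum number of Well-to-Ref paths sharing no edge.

Assign every edge capacity 1; by Menger, the answer equals the max flow.
Path Well→Ref (+1); total 1.
Path Well→Q→Ref (+1); total 2.
Path Well→U→Ref (+1); total 3.
No residual Well→Ref path; max flow = 3.
Certifying cut of size 3: {Well→Q, Well→Ref, Well→U}.

3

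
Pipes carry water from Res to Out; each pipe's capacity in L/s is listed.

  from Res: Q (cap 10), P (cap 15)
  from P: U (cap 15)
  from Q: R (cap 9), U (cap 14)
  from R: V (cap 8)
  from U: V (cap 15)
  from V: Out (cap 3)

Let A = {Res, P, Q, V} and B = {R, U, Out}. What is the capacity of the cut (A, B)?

41

Edges leaving {Res, P, Q, V}: P→U (15), Q→R (9), Q→U (14), V→Out (3).
Cut capacity = 15 + 9 + 14 + 3 = 41.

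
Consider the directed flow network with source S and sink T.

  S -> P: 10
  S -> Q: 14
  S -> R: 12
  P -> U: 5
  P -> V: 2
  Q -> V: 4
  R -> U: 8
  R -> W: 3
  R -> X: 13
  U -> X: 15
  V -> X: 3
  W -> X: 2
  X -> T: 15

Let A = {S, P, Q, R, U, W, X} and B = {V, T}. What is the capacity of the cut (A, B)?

21

Edges leaving {S, P, Q, R, U, W, X}: P→V (2), Q→V (4), X→T (15).
Cut capacity = 2 + 4 + 15 = 21.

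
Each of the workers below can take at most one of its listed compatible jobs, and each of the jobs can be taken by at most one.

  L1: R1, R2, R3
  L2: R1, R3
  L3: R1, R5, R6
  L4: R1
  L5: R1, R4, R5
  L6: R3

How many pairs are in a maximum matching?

5

Unit-capacity flow: source→left, listed edges, right→sink; max matching = max flow.
Augmenting path L1→R1 (+1); matched 1.
Augmenting path L2→R3 (+1); matched 2.
Augmenting path L3→R5 (+1); matched 3.
Augmenting path L5→R4 (+1); matched 4.
Augmenting path L4→R1→L1→R2 (+1); matched 5.
No augmenting path remains; maximum matching = 5.
König certificate: {L1, L3, L5, R1, R3} is a vertex cover of size 5 (every listed pair touches it), so no matching can be larger.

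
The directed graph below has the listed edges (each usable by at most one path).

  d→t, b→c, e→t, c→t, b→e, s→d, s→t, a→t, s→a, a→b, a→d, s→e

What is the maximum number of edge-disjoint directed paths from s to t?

4

Assign every edge capacity 1; by Menger, the answer equals the max flow.
Path s→t (+1); total 1.
Path s→a→t (+1); total 2.
Path s→d→t (+1); total 3.
Path s→e→t (+1); total 4.
No residual s→t path; max flow = 4.
Certifying cut of size 4: {s→a, s→d, s→e, s→t}.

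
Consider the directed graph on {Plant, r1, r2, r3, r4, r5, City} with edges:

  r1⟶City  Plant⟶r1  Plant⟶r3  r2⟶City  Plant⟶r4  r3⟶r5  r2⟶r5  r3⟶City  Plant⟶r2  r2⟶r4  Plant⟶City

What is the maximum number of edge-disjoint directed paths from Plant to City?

Assign every edge capacity 1; by Menger, the answer equals the max flow.
Path Plant→City (+1); total 1.
Path Plant→r1→City (+1); total 2.
Path Plant→r2→City (+1); total 3.
Path Plant→r3→City (+1); total 4.
No residual Plant→City path; max flow = 4.
Certifying cut of size 4: {Plant→City, Plant→r1, Plant→r2, Plant→r3}.

4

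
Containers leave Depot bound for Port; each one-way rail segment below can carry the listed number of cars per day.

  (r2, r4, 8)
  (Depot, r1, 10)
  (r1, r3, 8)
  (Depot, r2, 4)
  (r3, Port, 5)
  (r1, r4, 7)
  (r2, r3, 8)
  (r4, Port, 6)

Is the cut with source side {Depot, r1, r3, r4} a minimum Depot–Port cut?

Given cut capacity: 4 + 5 + 6 = 15.
Augment Depot→r1→r3→Port: bottleneck 5, flow now 5.
Augment Depot→r1→r4→Port: bottleneck 5, flow now 10.
Augment Depot→r2→r4→Port: bottleneck 1, flow now 11.
No augmenting path remains; maximum flow = 11.
In the residual graph, reachable from Depot: {Depot, r1, r2, r3, r4}.
Min-cut edges: r3→Port (5), r4→Port (6); capacity 5 + 6 = 11.
Cut capacity 15 exceeds the max flow 11, so it is not minimum.

No — its capacity is 15, but the minimum cut has capacity 11.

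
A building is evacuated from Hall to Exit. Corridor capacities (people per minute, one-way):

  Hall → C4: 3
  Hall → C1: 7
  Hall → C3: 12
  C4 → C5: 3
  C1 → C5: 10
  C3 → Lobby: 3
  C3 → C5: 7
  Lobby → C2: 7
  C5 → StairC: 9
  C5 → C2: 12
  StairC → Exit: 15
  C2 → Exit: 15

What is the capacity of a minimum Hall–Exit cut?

20

Augment Hall→C4→C5→StairC→Exit: bottleneck 3, flow now 3.
Augment Hall→C1→C5→StairC→Exit: bottleneck 6, flow now 9.
Augment Hall→C1→C5→C2→Exit: bottleneck 1, flow now 10.
Augment Hall→C3→Lobby→C2→Exit: bottleneck 3, flow now 13.
Augment Hall→C3→C5→C2→Exit: bottleneck 7, flow now 20.
No augmenting path remains; maximum flow = 20.
By max-flow min-cut, the minimum cut capacity equals the max flow.
In the residual graph, reachable from Hall: {Hall, C3}.
Min-cut edges: Hall→C4 (3), Hall→C1 (7), C3→Lobby (3), C3→C5 (7); capacity 3 + 7 + 3 + 7 = 20.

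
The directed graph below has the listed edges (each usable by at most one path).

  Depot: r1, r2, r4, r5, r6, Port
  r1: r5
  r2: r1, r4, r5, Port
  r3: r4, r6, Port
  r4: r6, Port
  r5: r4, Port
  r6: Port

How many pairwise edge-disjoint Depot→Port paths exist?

Assign every edge capacity 1; by Menger, the answer equals the max flow.
Path Depot→Port (+1); total 1.
Path Depot→r2→Port (+1); total 2.
Path Depot→r4→Port (+1); total 3.
Path Depot→r5→Port (+1); total 4.
Path Depot→r6→Port (+1); total 5.
No residual Depot→Port path; max flow = 5.
Certifying cut of size 5: {Depot→Port, Depot→r2, r4→Port, r5→Port, r6→Port}.

5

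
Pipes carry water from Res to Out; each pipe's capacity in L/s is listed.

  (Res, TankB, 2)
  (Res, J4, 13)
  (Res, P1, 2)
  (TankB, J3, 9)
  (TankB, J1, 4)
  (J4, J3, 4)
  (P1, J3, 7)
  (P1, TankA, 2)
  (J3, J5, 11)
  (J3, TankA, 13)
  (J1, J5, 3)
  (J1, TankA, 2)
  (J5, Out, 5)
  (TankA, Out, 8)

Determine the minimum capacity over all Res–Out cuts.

8

Augment Res→P1→TankA→Out: bottleneck 2, flow now 2.
Augment Res→TankB→J3→J5→Out: bottleneck 2, flow now 4.
Augment Res→J4→J3→J5→Out: bottleneck 3, flow now 7.
Augment Res→J4→J3→TankA→Out: bottleneck 1, flow now 8.
No augmenting path remains; maximum flow = 8.
By max-flow min-cut, the minimum cut capacity equals the max flow.
In the residual graph, reachable from Res: {Res, J4}.
Min-cut edges: Res→TankB (2), Res→P1 (2), J4→J3 (4); capacity 2 + 2 + 4 = 8.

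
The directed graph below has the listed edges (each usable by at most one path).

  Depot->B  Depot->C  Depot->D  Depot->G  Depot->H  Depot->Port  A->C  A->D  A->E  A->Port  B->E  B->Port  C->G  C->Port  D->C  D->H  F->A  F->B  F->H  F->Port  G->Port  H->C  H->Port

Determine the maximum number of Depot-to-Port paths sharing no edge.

5

Assign every edge capacity 1; by Menger, the answer equals the max flow.
Path Depot→Port (+1); total 1.
Path Depot→B→Port (+1); total 2.
Path Depot→C→Port (+1); total 3.
Path Depot→G→Port (+1); total 4.
Path Depot→H→Port (+1); total 5.
No residual Depot→Port path; max flow = 5.
Certifying cut of size 5: {C→Port, Depot→B, Depot→Port, G→Port, H→Port}.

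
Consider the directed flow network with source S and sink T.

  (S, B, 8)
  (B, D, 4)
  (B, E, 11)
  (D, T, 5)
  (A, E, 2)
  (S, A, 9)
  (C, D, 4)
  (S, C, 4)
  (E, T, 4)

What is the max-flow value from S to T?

9

Augment S→A→E→T: bottleneck 2, flow now 2.
Augment S→B→D→T: bottleneck 4, flow now 6.
Augment S→B→E→T: bottleneck 2, flow now 8.
Augment S→C→D→T: bottleneck 1, flow now 9.
No augmenting path remains; maximum flow = 9.
In the residual graph, reachable from S: {S, A, B, C, D, E}.
Min-cut edges: D→T (5), E→T (4); capacity 5 + 4 = 9.
This cut is saturated, so no flow can exceed 9.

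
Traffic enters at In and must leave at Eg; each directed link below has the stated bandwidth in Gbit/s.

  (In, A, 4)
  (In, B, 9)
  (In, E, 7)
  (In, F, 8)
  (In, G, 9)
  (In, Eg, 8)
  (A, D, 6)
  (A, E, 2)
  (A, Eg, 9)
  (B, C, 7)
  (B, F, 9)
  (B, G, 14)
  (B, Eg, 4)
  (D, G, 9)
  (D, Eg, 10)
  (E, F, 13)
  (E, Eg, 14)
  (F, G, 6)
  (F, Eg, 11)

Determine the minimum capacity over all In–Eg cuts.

34

Augment In→Eg: bottleneck 8, flow now 8.
Augment In→A→Eg: bottleneck 4, flow now 12.
Augment In→B→Eg: bottleneck 4, flow now 16.
Augment In→E→Eg: bottleneck 7, flow now 23.
Augment In→F→Eg: bottleneck 8, flow now 31.
Augment In→B→F→Eg: bottleneck 3, flow now 34.
No augmenting path remains; maximum flow = 34.
By max-flow min-cut, the minimum cut capacity equals the max flow.
In the residual graph, reachable from In: {In, B, C, F, G}.
Min-cut edges: In→A (4), In→E (7), In→Eg (8), B→Eg (4), F→Eg (11); capacity 4 + 7 + 8 + 4 + 11 = 34.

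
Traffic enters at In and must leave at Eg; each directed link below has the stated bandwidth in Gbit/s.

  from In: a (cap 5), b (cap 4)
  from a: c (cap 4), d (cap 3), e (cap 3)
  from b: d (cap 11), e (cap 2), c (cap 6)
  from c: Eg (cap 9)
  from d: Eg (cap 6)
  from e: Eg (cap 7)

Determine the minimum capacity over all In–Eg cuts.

9

Augment In→a→c→Eg: bottleneck 4, flow now 4.
Augment In→a→d→Eg: bottleneck 1, flow now 5.
Augment In→b→c→Eg: bottleneck 4, flow now 9.
No augmenting path remains; maximum flow = 9.
By max-flow min-cut, the minimum cut capacity equals the max flow.
In the residual graph, reachable from In: {In}.
Min-cut edges: In→a (5), In→b (4); capacity 5 + 4 = 9.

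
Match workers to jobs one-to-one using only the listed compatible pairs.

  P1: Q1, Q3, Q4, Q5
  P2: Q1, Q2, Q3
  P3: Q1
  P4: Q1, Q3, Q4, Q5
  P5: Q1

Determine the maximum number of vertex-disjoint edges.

Unit-capacity flow: source→left, listed edges, right→sink; max matching = max flow.
Augmenting path P1→Q1 (+1); matched 1.
Augmenting path P2→Q2 (+1); matched 2.
Augmenting path P4→Q3 (+1); matched 3.
Augmenting path P3→Q1→P1→Q4 (+1); matched 4.
No augmenting path remains; maximum matching = 4.
König certificate: {P1, P2, P4, Q1} is a vertex cover of size 4 (every listed pair touches it), so no matching can be larger.

4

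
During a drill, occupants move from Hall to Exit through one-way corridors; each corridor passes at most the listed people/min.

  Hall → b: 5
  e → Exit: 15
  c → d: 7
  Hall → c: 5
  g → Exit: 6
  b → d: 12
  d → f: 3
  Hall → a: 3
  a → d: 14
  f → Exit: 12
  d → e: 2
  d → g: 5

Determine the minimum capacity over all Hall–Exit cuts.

10

Augment Hall→a→d→e→Exit: bottleneck 2, flow now 2.
Augment Hall→a→d→f→Exit: bottleneck 1, flow now 3.
Augment Hall→b→d→f→Exit: bottleneck 2, flow now 5.
Augment Hall→b→d→g→Exit: bottleneck 3, flow now 8.
Augment Hall→c→d→g→Exit: bottleneck 2, flow now 10.
No augmenting path remains; maximum flow = 10.
By max-flow min-cut, the minimum cut capacity equals the max flow.
In the residual graph, reachable from Hall: {Hall, a, b, c, d}.
Min-cut edges: d→e (2), d→f (3), d→g (5); capacity 2 + 3 + 5 = 10.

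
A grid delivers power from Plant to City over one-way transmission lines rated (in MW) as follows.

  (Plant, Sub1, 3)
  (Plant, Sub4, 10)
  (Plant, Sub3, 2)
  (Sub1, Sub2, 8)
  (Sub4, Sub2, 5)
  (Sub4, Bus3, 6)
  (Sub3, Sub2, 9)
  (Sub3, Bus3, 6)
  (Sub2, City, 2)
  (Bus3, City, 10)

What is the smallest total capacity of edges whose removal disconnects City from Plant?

Augment Plant→Sub1→Sub2→City: bottleneck 2, flow now 2.
Augment Plant→Sub4→Bus3→City: bottleneck 6, flow now 8.
Augment Plant→Sub3→Bus3→City: bottleneck 2, flow now 10.
No augmenting path remains; maximum flow = 10.
By max-flow min-cut, the minimum cut capacity equals the max flow.
In the residual graph, reachable from Plant: {Plant, Sub1, Sub4, Sub2}.
Min-cut edges: Plant→Sub3 (2), Sub4→Bus3 (6), Sub2→City (2); capacity 2 + 6 + 2 = 10.

10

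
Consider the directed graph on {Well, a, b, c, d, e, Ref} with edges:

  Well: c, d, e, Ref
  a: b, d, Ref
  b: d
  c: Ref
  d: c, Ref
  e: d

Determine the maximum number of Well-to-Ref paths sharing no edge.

3

Assign every edge capacity 1; by Menger, the answer equals the max flow.
Path Well→Ref (+1); total 1.
Path Well→c→Ref (+1); total 2.
Path Well→d→Ref (+1); total 3.
No residual Well→Ref path; max flow = 3.
Certifying cut of size 3: {Well→Ref, c→Ref, d→Ref}.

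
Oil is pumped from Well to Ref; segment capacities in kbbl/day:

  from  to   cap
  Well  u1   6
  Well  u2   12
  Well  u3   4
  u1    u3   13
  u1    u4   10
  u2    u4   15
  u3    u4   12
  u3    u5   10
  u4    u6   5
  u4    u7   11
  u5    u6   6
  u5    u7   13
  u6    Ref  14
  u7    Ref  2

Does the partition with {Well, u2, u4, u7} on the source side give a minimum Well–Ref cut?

Given cut capacity: 6 + 4 + 5 + 2 = 17.
Augment Well→u1→u4→u6→Ref: bottleneck 5, flow now 5.
Augment Well→u1→u4→u7→Ref: bottleneck 1, flow now 6.
Augment Well→u2→u4→u7→Ref: bottleneck 1, flow now 7.
Augment Well→u3→u5→u6→Ref: bottleneck 4, flow now 11.
Augment Well→u2→u4→u1→u3→u5→u6→Ref: bottleneck 2, flow now 13. (uses reverse residual edge)
No augmenting path remains; maximum flow = 13.
In the residual graph, reachable from Well: {Well, u1, u2, u3, u4, u5, u7}.
Min-cut edges: u4→u6 (5), u5→u6 (6), u7→Ref (2); capacity 5 + 6 + 2 = 13.
Cut capacity 17 exceeds the max flow 13, so it is not minimum.

No — its capacity is 17, but the minimum cut has capacity 13.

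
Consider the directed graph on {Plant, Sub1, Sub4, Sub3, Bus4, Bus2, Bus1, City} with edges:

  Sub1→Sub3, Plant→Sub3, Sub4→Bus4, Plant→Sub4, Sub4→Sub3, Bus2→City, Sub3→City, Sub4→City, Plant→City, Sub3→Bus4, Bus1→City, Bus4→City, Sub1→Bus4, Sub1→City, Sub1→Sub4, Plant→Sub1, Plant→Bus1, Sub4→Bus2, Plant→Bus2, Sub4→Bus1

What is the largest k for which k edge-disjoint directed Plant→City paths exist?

Assign every edge capacity 1; by Menger, the answer equals the max flow.
Path Plant→City (+1); total 1.
Path Plant→Sub1→City (+1); total 2.
Path Plant→Sub4→City (+1); total 3.
Path Plant→Sub3→City (+1); total 4.
Path Plant→Bus2→City (+1); total 5.
Path Plant→Bus1→City (+1); total 6.
No residual Plant→City path; max flow = 6.
Certifying cut of size 6: {Plant→Bus1, Plant→Bus2, Plant→City, Plant→Sub1, Plant→Sub3, Plant→Sub4}.

6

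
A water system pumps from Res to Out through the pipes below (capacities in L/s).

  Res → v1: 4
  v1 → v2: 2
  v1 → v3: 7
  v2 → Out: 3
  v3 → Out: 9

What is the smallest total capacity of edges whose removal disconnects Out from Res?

Augment Res→v1→v2→Out: bottleneck 2, flow now 2.
Augment Res→v1→v3→Out: bottleneck 2, flow now 4.
No augmenting path remains; maximum flow = 4.
By max-flow min-cut, the minimum cut capacity equals the max flow.
In the residual graph, reachable from Res: {Res}.
Min-cut edges: Res→v1 (4); capacity 4 = 4.

4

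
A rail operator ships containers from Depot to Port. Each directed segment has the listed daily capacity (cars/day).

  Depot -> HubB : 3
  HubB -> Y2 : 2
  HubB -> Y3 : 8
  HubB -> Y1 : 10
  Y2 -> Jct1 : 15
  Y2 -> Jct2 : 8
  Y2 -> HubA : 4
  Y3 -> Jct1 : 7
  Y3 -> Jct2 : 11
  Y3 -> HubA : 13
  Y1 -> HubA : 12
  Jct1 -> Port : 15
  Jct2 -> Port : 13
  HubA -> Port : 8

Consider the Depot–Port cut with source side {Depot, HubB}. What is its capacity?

20

Edges leaving {Depot, HubB}: HubB→Y2 (2), HubB→Y3 (8), HubB→Y1 (10).
Cut capacity = 2 + 8 + 10 = 20.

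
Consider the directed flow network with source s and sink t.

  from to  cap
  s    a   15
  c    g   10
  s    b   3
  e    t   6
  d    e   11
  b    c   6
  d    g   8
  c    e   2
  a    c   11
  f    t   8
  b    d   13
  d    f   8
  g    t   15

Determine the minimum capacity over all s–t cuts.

Augment s→a→c→e→t: bottleneck 2, flow now 2.
Augment s→a→c→g→t: bottleneck 9, flow now 11.
Augment s→b→c→g→t: bottleneck 1, flow now 12.
Augment s→b→d→e→t: bottleneck 2, flow now 14.
No augmenting path remains; maximum flow = 14.
By max-flow min-cut, the minimum cut capacity equals the max flow.
In the residual graph, reachable from s: {s, a}.
Min-cut edges: s→b (3), a→c (11); capacity 3 + 11 = 14.

14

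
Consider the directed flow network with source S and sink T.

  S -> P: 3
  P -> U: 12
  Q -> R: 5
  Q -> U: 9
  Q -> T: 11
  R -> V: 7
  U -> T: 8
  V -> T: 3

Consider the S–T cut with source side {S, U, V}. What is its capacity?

14

Edges leaving {S, U, V}: S→P (3), U→T (8), V→T (3).
Cut capacity = 3 + 8 + 3 = 14.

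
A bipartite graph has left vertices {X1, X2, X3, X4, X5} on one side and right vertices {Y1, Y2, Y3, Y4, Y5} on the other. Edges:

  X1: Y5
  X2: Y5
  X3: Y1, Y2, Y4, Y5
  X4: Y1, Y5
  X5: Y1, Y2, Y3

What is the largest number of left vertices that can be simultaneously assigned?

Unit-capacity flow: source→left, listed edges, right→sink; max matching = max flow.
Augmenting path X1→Y5 (+1); matched 1.
Augmenting path X3→Y1 (+1); matched 2.
Augmenting path X5→Y2 (+1); matched 3.
Augmenting path X4→Y1→X3→Y4 (+1); matched 4.
No augmenting path remains; maximum matching = 4.
König certificate: {X3, X4, X5, Y5} is a vertex cover of size 4 (every listed pair touches it), so no matching can be larger.

4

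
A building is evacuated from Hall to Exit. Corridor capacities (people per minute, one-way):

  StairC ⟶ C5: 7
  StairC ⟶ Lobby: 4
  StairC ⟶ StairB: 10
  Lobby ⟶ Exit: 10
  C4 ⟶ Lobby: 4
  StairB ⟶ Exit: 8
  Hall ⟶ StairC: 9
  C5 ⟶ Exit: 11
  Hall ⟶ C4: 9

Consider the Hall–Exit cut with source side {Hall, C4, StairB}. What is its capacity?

Edges leaving {Hall, C4, StairB}: Hall→StairC (9), C4→Lobby (4), StairB→Exit (8).
Cut capacity = 9 + 4 + 8 = 21.

21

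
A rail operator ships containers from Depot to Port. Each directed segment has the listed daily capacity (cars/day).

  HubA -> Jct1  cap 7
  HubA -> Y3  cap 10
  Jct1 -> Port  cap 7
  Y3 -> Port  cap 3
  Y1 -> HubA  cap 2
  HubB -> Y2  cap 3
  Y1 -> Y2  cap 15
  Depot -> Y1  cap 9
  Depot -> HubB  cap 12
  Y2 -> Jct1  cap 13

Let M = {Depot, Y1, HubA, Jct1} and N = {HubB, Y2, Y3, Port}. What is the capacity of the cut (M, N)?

Edges leaving {Depot, Y1, HubA, Jct1}: Depot→HubB (12), Y1→Y2 (15), HubA→Y3 (10), Jct1→Port (7).
Cut capacity = 12 + 15 + 10 + 7 = 44.

44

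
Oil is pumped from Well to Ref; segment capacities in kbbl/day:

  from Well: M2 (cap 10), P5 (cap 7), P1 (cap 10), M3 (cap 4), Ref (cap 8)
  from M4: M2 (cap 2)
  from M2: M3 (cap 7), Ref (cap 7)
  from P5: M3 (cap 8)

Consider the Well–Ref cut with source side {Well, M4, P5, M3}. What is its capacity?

30

Edges leaving {Well, M4, P5, M3}: Well→M2 (10), Well→P1 (10), Well→Ref (8), M4→M2 (2).
Cut capacity = 10 + 10 + 8 + 2 = 30.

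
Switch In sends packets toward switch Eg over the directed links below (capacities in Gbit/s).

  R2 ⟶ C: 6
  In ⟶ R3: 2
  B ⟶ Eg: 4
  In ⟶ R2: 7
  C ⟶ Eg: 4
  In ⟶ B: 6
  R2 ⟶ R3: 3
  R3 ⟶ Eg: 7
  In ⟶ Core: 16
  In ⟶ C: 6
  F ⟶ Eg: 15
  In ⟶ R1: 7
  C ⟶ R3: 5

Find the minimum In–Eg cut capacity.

Augment In→C→Eg: bottleneck 4, flow now 4.
Augment In→B→Eg: bottleneck 4, flow now 8.
Augment In→R3→Eg: bottleneck 2, flow now 10.
Augment In→R2→R3→Eg: bottleneck 3, flow now 13.
Augment In→C→R3→Eg: bottleneck 2, flow now 15.
No augmenting path remains; maximum flow = 15.
By max-flow min-cut, the minimum cut capacity equals the max flow.
In the residual graph, reachable from In: {In, R1, R2, C, Core, B, R3}.
Min-cut edges: C→Eg (4), B→Eg (4), R3→Eg (7); capacity 4 + 4 + 7 = 15.

15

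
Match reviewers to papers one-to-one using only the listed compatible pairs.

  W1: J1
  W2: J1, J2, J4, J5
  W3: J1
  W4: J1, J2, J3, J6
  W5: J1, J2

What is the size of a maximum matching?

4

Unit-capacity flow: source→left, listed edges, right→sink; max matching = max flow.
Augmenting path W1→J1 (+1); matched 1.
Augmenting path W2→J2 (+1); matched 2.
Augmenting path W4→J3 (+1); matched 3.
Augmenting path W5→J2→W2→J4 (+1); matched 4.
No augmenting path remains; maximum matching = 4.
König certificate: {W2, W4, W5, J1} is a vertex cover of size 4 (every listed pair touches it), so no matching can be larger.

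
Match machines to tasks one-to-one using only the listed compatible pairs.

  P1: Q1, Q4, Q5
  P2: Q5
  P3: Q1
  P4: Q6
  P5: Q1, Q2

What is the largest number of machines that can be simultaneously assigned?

5

Unit-capacity flow: source→left, listed edges, right→sink; max matching = max flow.
Augmenting path P1→Q1 (+1); matched 1.
Augmenting path P2→Q5 (+1); matched 2.
Augmenting path P4→Q6 (+1); matched 3.
Augmenting path P5→Q2 (+1); matched 4.
Augmenting path P3→Q1→P1→Q4 (+1); matched 5.
No augmenting path remains; maximum matching = 5.
König certificate: {P1, P2, P3, P4, P5} is a vertex cover of size 5 (every listed pair touches it), so no matching can be larger.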